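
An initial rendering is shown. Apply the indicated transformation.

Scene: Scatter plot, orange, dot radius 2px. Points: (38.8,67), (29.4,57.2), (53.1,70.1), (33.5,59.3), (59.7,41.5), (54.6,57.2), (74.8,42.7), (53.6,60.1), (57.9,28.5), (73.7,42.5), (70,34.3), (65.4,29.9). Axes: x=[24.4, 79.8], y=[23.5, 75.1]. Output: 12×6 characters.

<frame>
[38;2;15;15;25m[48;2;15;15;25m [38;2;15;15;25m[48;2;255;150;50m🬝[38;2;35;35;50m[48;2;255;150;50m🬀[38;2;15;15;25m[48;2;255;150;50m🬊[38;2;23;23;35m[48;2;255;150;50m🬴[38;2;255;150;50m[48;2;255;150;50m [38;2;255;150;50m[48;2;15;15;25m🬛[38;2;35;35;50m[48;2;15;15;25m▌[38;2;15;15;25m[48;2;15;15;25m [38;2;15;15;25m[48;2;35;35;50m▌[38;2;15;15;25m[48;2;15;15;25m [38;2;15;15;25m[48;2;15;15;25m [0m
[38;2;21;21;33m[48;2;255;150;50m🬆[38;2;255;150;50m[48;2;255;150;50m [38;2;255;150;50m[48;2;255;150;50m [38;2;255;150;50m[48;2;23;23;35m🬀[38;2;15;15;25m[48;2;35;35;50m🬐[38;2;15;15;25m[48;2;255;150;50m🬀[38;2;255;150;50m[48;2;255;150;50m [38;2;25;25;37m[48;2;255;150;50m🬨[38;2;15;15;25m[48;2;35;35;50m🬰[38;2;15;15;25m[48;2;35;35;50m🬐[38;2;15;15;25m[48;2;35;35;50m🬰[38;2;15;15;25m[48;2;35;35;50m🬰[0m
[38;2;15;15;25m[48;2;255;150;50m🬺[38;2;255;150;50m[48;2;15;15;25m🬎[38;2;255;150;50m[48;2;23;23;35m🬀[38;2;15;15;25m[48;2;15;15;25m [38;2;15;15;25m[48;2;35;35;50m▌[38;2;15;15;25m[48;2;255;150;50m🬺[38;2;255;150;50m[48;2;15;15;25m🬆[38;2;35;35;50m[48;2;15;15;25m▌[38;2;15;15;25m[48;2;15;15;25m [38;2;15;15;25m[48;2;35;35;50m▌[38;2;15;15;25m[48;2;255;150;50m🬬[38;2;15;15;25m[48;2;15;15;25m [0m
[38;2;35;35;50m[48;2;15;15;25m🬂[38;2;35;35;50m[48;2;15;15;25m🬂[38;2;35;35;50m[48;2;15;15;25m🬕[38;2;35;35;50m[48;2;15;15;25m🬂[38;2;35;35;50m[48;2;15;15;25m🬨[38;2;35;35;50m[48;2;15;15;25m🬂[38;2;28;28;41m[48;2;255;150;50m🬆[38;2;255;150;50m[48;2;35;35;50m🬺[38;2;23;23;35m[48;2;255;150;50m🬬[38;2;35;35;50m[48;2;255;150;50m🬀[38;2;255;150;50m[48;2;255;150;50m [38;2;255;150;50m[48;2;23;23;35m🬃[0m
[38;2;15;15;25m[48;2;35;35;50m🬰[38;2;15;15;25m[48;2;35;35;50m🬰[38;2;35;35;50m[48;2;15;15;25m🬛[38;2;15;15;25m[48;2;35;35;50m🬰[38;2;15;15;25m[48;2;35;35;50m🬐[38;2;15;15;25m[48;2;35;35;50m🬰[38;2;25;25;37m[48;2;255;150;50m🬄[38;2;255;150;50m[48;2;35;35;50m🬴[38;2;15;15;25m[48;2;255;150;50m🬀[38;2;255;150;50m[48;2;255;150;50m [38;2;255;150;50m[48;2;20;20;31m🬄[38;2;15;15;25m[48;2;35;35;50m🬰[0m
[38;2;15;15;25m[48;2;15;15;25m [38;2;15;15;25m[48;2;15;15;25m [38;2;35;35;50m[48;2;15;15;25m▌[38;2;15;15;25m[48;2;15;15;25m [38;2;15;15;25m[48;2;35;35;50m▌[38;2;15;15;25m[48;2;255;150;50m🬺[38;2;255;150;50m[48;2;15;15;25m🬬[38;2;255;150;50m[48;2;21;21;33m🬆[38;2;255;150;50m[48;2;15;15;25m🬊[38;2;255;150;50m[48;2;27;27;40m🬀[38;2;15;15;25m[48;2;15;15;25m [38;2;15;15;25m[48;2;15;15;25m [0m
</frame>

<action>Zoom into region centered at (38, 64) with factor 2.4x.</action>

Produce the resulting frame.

<frame>
[38;2;15;15;25m[48;2;15;15;25m [38;2;15;15;25m[48;2;15;15;25m [38;2;35;35;50m[48;2;15;15;25m▌[38;2;15;15;25m[48;2;15;15;25m [38;2;15;15;25m[48;2;35;35;50m▌[38;2;15;15;25m[48;2;15;15;25m [38;2;15;15;25m[48;2;15;15;25m [38;2;35;35;50m[48;2;15;15;25m▌[38;2;15;15;25m[48;2;15;15;25m [38;2;15;15;25m[48;2;35;35;50m▌[38;2;15;15;25m[48;2;15;15;25m [38;2;15;15;25m[48;2;15;15;25m [0m
[38;2;15;15;25m[48;2;35;35;50m🬰[38;2;15;15;25m[48;2;35;35;50m🬰[38;2;35;35;50m[48;2;15;15;25m🬛[38;2;15;15;25m[48;2;35;35;50m🬰[38;2;15;15;25m[48;2;35;35;50m🬐[38;2;23;23;35m[48;2;255;150;50m🬝[38;2;21;21;33m[48;2;255;150;50m🬊[38;2;35;35;50m[48;2;15;15;25m🬛[38;2;15;15;25m[48;2;35;35;50m🬰[38;2;15;15;25m[48;2;35;35;50m🬐[38;2;15;15;25m[48;2;35;35;50m🬰[38;2;15;15;25m[48;2;35;35;50m🬰[0m
[38;2;15;15;25m[48;2;15;15;25m [38;2;15;15;25m[48;2;15;15;25m [38;2;35;35;50m[48;2;15;15;25m▌[38;2;15;15;25m[48;2;15;15;25m [38;2;15;15;25m[48;2;35;35;50m▌[38;2;255;150;50m[48;2;15;15;25m🬊[38;2;255;150;50m[48;2;15;15;25m🬝[38;2;255;150;50m[48;2;23;23;35m🬀[38;2;15;15;25m[48;2;15;15;25m [38;2;15;15;25m[48;2;35;35;50m▌[38;2;15;15;25m[48;2;15;15;25m [38;2;15;15;25m[48;2;15;15;25m [0m
[38;2;35;35;50m[48;2;15;15;25m🬂[38;2;23;23;35m[48;2;255;150;50m🬬[38;2;35;35;50m[48;2;15;15;25m🬕[38;2;28;28;41m[48;2;255;150;50m🬆[38;2;31;31;45m[48;2;255;150;50m🬬[38;2;35;35;50m[48;2;15;15;25m🬂[38;2;35;35;50m[48;2;15;15;25m🬂[38;2;35;35;50m[48;2;15;15;25m🬕[38;2;35;35;50m[48;2;15;15;25m🬂[38;2;35;35;50m[48;2;15;15;25m🬨[38;2;35;35;50m[48;2;15;15;25m🬂[38;2;35;35;50m[48;2;15;15;25m🬂[0m
[38;2;15;15;25m[48;2;255;150;50m🬐[38;2;255;150;50m[48;2;255;150;50m [38;2;255;150;50m[48;2;30;30;43m🬅[38;2;255;150;50m[48;2;15;15;25m🬬[38;2;255;150;50m[48;2;28;28;41m🬆[38;2;15;15;25m[48;2;35;35;50m🬰[38;2;15;15;25m[48;2;35;35;50m🬰[38;2;35;35;50m[48;2;15;15;25m🬛[38;2;15;15;25m[48;2;35;35;50m🬰[38;2;15;15;25m[48;2;35;35;50m🬐[38;2;15;15;25m[48;2;35;35;50m🬰[38;2;15;15;25m[48;2;35;35;50m🬰[0m
[38;2;15;15;25m[48;2;15;15;25m [38;2;255;150;50m[48;2;15;15;25m🬀[38;2;35;35;50m[48;2;15;15;25m▌[38;2;15;15;25m[48;2;15;15;25m [38;2;15;15;25m[48;2;35;35;50m▌[38;2;15;15;25m[48;2;15;15;25m [38;2;15;15;25m[48;2;15;15;25m [38;2;35;35;50m[48;2;15;15;25m▌[38;2;15;15;25m[48;2;15;15;25m [38;2;15;15;25m[48;2;35;35;50m▌[38;2;15;15;25m[48;2;15;15;25m [38;2;15;15;25m[48;2;15;15;25m [0m
</frame>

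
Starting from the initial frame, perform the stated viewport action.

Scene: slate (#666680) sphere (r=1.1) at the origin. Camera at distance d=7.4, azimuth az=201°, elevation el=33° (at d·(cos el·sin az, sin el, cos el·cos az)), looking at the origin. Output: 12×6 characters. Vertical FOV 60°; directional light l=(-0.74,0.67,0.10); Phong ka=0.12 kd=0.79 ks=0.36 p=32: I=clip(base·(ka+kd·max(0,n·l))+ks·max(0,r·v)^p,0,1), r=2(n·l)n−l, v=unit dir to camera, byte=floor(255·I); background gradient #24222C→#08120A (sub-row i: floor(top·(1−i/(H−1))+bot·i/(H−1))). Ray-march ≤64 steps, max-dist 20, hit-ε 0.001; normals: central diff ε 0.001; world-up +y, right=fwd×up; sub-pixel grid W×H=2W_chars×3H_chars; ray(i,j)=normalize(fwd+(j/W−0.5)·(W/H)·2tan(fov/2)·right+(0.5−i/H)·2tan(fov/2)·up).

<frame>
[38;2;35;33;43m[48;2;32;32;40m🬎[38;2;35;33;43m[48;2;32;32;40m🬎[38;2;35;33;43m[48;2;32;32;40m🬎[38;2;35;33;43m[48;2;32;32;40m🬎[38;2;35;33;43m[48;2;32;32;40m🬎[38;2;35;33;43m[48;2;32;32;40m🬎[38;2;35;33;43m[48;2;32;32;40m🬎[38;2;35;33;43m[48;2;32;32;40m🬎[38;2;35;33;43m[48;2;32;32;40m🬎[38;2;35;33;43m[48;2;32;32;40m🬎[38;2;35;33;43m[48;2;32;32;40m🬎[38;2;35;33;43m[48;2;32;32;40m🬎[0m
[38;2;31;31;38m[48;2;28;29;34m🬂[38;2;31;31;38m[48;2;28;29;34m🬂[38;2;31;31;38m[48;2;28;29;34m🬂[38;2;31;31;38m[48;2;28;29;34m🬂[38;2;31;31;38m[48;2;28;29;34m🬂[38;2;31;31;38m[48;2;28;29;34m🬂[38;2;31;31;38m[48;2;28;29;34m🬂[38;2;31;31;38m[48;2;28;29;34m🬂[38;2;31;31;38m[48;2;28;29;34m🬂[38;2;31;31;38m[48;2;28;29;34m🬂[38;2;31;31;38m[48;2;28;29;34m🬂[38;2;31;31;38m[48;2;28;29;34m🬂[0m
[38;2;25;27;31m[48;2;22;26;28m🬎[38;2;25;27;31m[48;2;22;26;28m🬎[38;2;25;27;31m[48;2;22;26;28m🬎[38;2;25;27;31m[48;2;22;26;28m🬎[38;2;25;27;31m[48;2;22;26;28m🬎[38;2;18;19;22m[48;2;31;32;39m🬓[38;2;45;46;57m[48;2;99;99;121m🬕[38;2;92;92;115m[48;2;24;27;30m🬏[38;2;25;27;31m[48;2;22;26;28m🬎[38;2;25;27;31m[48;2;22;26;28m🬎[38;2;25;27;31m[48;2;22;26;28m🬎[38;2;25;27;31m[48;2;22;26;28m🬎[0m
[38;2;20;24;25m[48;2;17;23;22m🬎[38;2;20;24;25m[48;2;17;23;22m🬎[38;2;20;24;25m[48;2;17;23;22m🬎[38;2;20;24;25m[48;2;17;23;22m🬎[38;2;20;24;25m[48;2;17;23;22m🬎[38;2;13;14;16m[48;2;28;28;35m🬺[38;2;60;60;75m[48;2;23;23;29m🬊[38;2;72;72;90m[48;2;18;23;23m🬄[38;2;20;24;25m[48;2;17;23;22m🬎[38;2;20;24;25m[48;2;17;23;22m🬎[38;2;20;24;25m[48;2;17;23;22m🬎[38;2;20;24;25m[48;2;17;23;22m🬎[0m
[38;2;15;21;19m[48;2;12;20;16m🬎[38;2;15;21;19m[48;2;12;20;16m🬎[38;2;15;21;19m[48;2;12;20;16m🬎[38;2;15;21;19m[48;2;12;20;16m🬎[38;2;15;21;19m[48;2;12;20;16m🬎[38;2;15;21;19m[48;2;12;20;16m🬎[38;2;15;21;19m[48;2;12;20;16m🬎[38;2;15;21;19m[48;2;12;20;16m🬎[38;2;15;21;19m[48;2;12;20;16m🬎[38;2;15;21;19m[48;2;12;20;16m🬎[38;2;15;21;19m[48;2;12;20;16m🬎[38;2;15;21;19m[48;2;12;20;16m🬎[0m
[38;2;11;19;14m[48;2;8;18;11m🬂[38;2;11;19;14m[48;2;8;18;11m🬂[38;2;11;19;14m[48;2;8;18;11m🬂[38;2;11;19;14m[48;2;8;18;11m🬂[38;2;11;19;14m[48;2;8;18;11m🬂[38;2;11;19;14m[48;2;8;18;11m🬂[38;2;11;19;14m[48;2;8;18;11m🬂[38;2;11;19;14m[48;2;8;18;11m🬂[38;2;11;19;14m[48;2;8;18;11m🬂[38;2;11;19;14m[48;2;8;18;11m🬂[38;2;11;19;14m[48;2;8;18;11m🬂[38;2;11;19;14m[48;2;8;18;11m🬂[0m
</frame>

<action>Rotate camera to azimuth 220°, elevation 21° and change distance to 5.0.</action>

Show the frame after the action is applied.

<frame>
[38;2;35;33;43m[48;2;32;32;40m🬎[38;2;35;33;43m[48;2;32;32;40m🬎[38;2;35;33;43m[48;2;32;32;40m🬎[38;2;35;33;43m[48;2;32;32;40m🬎[38;2;35;33;43m[48;2;32;32;40m🬎[38;2;35;33;43m[48;2;32;32;40m🬎[38;2;35;33;43m[48;2;32;32;40m🬎[38;2;35;33;43m[48;2;32;32;40m🬎[38;2;35;33;43m[48;2;32;32;40m🬎[38;2;35;33;43m[48;2;32;32;40m🬎[38;2;35;33;43m[48;2;32;32;40m🬎[38;2;35;33;43m[48;2;32;32;40m🬎[0m
[38;2;31;31;38m[48;2;28;29;34m🬂[38;2;31;31;38m[48;2;28;29;34m🬂[38;2;31;31;38m[48;2;28;29;34m🬂[38;2;31;31;38m[48;2;28;29;34m🬂[38;2;31;31;38m[48;2;28;29;34m🬂[38;2;31;31;38m[48;2;28;29;34m🬂[38;2;31;31;38m[48;2;28;29;34m🬂[38;2;31;31;38m[48;2;28;29;34m🬂[38;2;31;31;38m[48;2;28;29;34m🬂[38;2;31;31;38m[48;2;28;29;34m🬂[38;2;31;31;38m[48;2;28;29;34m🬂[38;2;31;31;38m[48;2;28;29;34m🬂[0m
[38;2;25;27;31m[48;2;22;26;28m🬎[38;2;25;27;31m[48;2;22;26;28m🬎[38;2;25;27;31m[48;2;22;26;28m🬎[38;2;25;27;31m[48;2;22;26;28m🬎[38;2;24;27;30m[48;2;13;13;16m🬝[38;2;35;36;44m[48;2;58;58;72m▌[38;2;77;77;96m[48;2;138;138;158m🬝[38;2;25;27;31m[48;2;92;92;115m🬊[38;2;25;27;31m[48;2;22;26;28m🬎[38;2;25;27;31m[48;2;22;26;28m🬎[38;2;25;27;31m[48;2;22;26;28m🬎[38;2;25;27;31m[48;2;22;26;28m🬎[0m
[38;2;20;24;25m[48;2;17;23;22m🬎[38;2;20;24;25m[48;2;17;23;22m🬎[38;2;20;24;25m[48;2;17;23;22m🬎[38;2;20;24;25m[48;2;17;23;22m🬎[38;2;18;23;23m[48;2;12;12;15m🬲[38;2;39;39;49m[48;2;18;18;23m🬊[38;2;64;64;81m[48;2;45;45;56m🬊[38;2;70;70;89m[48;2;17;23;22m🬝[38;2;20;24;25m[48;2;17;23;22m🬎[38;2;20;24;25m[48;2;17;23;22m🬎[38;2;20;24;25m[48;2;17;23;22m🬎[38;2;20;24;25m[48;2;17;23;22m🬎[0m
[38;2;15;21;19m[48;2;12;20;16m🬎[38;2;15;21;19m[48;2;12;20;16m🬎[38;2;15;21;19m[48;2;12;20;16m🬎[38;2;15;21;19m[48;2;12;20;16m🬎[38;2;15;21;19m[48;2;12;20;16m🬎[38;2;13;20;17m[48;2;12;12;15m🬺[38;2;25;25;31m[48;2;13;19;17m🬁[38;2;15;21;19m[48;2;12;20;16m🬎[38;2;15;21;19m[48;2;12;20;16m🬎[38;2;15;21;19m[48;2;12;20;16m🬎[38;2;15;21;19m[48;2;12;20;16m🬎[38;2;15;21;19m[48;2;12;20;16m🬎[0m
[38;2;11;19;14m[48;2;8;18;11m🬂[38;2;11;19;14m[48;2;8;18;11m🬂[38;2;11;19;14m[48;2;8;18;11m🬂[38;2;11;19;14m[48;2;8;18;11m🬂[38;2;11;19;14m[48;2;8;18;11m🬂[38;2;11;19;14m[48;2;8;18;11m🬂[38;2;11;19;14m[48;2;8;18;11m🬂[38;2;11;19;14m[48;2;8;18;11m🬂[38;2;11;19;14m[48;2;8;18;11m🬂[38;2;11;19;14m[48;2;8;18;11m🬂[38;2;11;19;14m[48;2;8;18;11m🬂[38;2;11;19;14m[48;2;8;18;11m🬂[0m
</frame>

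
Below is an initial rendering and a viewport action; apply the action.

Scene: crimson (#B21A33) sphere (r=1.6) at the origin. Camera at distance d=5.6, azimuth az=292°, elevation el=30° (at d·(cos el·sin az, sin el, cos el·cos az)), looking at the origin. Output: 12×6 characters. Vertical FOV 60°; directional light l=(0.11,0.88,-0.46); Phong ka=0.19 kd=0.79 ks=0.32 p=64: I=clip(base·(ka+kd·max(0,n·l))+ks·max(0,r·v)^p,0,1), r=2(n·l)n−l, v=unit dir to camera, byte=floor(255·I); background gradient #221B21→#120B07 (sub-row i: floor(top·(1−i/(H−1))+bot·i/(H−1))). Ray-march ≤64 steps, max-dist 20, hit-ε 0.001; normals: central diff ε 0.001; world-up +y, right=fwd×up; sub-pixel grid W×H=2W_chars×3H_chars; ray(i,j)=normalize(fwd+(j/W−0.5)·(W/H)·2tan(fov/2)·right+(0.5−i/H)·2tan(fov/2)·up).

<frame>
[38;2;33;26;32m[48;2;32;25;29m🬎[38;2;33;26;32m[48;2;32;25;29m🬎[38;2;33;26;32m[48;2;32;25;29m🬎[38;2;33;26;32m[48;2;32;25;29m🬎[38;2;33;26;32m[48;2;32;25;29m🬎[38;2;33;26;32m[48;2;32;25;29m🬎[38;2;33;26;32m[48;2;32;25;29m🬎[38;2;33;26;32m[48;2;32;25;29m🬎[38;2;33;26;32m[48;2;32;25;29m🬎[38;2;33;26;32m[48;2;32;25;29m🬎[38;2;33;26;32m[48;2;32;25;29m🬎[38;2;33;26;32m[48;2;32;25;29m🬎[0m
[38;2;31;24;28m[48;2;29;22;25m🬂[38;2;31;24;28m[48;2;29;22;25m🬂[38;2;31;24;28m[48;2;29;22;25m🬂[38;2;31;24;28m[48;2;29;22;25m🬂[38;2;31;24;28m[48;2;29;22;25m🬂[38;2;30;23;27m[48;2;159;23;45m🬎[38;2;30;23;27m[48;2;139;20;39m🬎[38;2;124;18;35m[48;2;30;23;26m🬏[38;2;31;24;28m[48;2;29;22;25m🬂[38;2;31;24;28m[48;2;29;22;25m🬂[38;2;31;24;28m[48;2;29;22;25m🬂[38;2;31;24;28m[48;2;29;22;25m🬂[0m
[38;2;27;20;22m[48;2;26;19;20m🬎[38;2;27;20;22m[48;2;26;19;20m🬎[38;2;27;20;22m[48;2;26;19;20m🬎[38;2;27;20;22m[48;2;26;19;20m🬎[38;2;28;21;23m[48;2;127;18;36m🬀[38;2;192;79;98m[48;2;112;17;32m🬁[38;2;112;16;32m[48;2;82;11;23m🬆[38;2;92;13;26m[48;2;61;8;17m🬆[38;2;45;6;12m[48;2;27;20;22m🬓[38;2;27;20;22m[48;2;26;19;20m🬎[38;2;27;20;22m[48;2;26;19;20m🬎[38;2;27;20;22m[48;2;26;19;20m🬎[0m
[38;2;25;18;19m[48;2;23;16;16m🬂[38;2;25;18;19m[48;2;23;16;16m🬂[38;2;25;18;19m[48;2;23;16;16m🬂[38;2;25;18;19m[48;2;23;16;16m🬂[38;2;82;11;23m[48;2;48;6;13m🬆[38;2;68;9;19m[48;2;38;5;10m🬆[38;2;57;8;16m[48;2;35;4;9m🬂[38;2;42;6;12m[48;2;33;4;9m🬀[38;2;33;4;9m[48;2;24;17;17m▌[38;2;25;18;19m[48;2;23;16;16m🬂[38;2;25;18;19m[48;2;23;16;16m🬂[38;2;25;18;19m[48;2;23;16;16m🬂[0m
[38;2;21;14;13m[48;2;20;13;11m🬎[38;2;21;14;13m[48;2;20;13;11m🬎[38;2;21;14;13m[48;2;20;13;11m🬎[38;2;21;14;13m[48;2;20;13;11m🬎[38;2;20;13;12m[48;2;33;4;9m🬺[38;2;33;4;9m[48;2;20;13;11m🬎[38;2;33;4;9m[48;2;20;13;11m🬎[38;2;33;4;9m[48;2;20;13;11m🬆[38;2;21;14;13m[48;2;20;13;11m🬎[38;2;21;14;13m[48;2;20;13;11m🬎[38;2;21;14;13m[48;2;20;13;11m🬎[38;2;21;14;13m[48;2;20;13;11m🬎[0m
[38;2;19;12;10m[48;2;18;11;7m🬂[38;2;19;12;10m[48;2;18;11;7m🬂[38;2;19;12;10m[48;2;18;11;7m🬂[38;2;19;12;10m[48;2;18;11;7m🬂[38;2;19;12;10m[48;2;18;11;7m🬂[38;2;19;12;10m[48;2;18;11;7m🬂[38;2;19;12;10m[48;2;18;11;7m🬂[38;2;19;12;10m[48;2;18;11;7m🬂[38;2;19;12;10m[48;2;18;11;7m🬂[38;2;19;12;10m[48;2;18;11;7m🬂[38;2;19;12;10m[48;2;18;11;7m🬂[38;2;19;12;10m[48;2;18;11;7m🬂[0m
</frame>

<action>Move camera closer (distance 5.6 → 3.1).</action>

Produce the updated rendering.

<frame>
[38;2;33;26;32m[48;2;32;25;29m🬎[38;2;33;26;32m[48;2;32;25;29m🬎[38;2;33;26;32m[48;2;32;25;29m🬎[38;2;33;26;32m[48;2;147;21;41m🬎[38;2;34;27;33m[48;2;144;25;44m🬂[38;2;140;21;41m[48;2;156;48;65m🬬[38;2;142;20;40m[48;2;122;17;35m🬂[38;2;119;17;34m[48;2;34;27;33m🬺[38;2;107;15;30m[48;2;33;26;32m🬱[38;2;98;14;28m[48;2;33;26;31m🬏[38;2;33;26;32m[48;2;32;25;29m🬎[38;2;33;26;32m[48;2;32;25;29m🬎[0m
[38;2;31;24;28m[48;2;29;22;25m🬂[38;2;31;24;28m[48;2;29;22;25m🬂[38;2;131;18;37m[48;2;30;23;27m🬷[38;2;130;18;37m[48;2;115;16;33m🬆[38;2;188;84;101m[48;2;118;22;38m🬁[38;2;156;56;72m[48;2;105;16;31m🬀[38;2;105;15;29m[48;2;92;13;26m🬆[38;2;98;13;27m[48;2;86;12;24m🬆[38;2;91;12;25m[48;2;78;11;22m🬆[38;2;83;11;23m[48;2;70;9;19m🬆[38;2;30;23;26m[48;2;59;8;17m🬬[38;2;31;24;28m[48;2;29;22;25m🬂[0m
[38;2;27;20;22m[48;2;26;19;20m🬎[38;2;107;15;30m[48;2;27;20;22m🬦[38;2;110;16;31m[48;2;97;13;27m🬆[38;2;101;14;29m[48;2;89;12;25m🬆[38;2;94;13;26m[48;2;82;11;23m🬆[38;2;87;12;25m[48;2;76;10;21m🬆[38;2;81;11;23m[48;2;69;9;20m🬆[38;2;74;10;21m[48;2;63;8;18m🬆[38;2;67;9;19m[48;2;55;7;15m🬆[38;2;57;8;16m[48;2;45;6;12m🬆[38;2;38;5;10m[48;2;28;21;23m🬺[38;2;27;20;22m[48;2;26;19;20m🬎[0m
[38;2;25;18;19m[48;2;23;16;16m🬂[38;2;81;11;23m[48;2;24;17;17m▐[38;2;83;11;23m[48;2;70;10;19m🬆[38;2;77;10;21m[48;2;64;9;18m🬆[38;2;70;9;20m[48;2;58;8;16m🬆[38;2;64;9;18m[48;2;53;7;15m🬆[38;2;58;8;16m[48;2;46;6;13m🬆[38;2;51;7;14m[48;2;39;5;11m🬆[38;2;45;6;12m[48;2;35;4;9m🬂[38;2;38;5;11m[48;2;33;4;9m🬀[38;2;33;4;9m[48;2;33;4;9m [38;2;25;18;19m[48;2;23;16;16m🬂[0m
[38;2;21;14;13m[48;2;20;13;11m🬎[38;2;21;14;13m[48;2;20;13;11m🬎[38;2;52;7;14m[48;2;28;9;10m🬎[38;2;51;7;14m[48;2;37;5;10m🬆[38;2;48;6;13m[48;2;36;4;10m🬂[38;2;42;6;11m[48;2;33;4;9m🬂[38;2;38;5;11m[48;2;33;4;9m🬀[38;2;33;4;9m[48;2;33;4;9m [38;2;33;4;9m[48;2;33;4;9m [38;2;33;4;9m[48;2;33;4;9m [38;2;33;4;9m[48;2;20;13;12m🬄[38;2;21;14;13m[48;2;20;13;11m🬎[0m
[38;2;19;12;10m[48;2;18;11;7m🬂[38;2;19;12;10m[48;2;18;11;7m🬂[38;2;33;4;9m[48;2;18;11;8m🬁[38;2;33;4;9m[48;2;18;11;7m🬎[38;2;33;4;9m[48;2;33;4;9m [38;2;33;4;9m[48;2;33;4;9m [38;2;33;4;9m[48;2;33;4;9m [38;2;33;4;9m[48;2;33;4;9m [38;2;33;4;9m[48;2;18;11;7m🬝[38;2;33;4;9m[48;2;18;11;7m🬆[38;2;19;12;10m[48;2;18;11;7m🬂[38;2;19;12;10m[48;2;18;11;7m🬂[0m
</frame>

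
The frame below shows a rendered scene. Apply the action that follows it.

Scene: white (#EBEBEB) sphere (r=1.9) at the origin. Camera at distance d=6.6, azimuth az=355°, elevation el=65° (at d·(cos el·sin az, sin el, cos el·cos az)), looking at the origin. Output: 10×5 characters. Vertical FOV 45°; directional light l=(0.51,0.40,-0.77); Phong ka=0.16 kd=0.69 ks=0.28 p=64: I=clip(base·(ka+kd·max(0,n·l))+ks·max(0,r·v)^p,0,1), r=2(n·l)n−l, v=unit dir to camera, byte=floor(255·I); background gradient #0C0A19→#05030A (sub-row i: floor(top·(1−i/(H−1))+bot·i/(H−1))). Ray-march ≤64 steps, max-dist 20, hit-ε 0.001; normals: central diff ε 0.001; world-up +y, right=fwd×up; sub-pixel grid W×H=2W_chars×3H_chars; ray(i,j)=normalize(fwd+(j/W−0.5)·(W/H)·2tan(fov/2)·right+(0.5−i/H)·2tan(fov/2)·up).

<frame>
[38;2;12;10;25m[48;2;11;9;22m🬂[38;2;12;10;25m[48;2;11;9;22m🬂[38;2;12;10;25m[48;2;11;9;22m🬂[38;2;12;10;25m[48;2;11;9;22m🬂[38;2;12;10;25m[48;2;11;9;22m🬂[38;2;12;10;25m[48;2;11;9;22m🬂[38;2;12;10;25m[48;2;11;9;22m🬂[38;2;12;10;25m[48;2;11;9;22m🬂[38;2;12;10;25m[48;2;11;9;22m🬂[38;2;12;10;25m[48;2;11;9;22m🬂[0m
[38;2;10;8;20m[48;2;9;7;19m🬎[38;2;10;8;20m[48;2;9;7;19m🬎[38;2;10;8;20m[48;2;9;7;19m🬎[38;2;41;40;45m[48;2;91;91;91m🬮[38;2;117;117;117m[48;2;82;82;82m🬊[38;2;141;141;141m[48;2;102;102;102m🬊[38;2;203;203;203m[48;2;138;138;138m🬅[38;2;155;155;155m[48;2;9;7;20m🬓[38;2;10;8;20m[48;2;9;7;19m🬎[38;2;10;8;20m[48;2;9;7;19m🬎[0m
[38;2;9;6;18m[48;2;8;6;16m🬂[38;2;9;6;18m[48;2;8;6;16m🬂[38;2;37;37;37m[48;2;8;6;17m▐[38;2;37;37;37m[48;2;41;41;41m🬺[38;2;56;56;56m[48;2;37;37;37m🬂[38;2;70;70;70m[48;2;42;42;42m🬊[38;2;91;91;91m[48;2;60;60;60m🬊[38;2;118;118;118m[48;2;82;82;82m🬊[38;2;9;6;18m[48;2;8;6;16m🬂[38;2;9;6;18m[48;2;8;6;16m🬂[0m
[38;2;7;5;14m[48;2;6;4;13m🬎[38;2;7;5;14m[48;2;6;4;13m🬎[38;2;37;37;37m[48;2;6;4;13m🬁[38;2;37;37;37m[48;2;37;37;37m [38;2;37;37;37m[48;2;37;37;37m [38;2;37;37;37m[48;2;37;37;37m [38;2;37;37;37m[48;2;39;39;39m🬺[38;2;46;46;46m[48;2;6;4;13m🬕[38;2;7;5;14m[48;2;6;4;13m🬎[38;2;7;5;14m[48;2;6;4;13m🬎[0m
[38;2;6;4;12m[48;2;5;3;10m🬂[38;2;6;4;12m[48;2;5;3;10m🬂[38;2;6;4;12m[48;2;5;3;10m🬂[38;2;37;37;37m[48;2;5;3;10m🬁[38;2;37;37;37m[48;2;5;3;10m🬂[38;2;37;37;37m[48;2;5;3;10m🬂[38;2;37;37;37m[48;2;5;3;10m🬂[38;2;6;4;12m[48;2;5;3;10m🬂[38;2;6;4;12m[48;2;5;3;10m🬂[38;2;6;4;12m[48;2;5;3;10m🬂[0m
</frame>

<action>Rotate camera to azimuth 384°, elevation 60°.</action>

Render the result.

<frame>
[38;2;12;10;25m[48;2;11;9;22m🬂[38;2;12;10;25m[48;2;11;9;22m🬂[38;2;12;10;25m[48;2;11;9;22m🬂[38;2;12;10;25m[48;2;11;9;22m🬂[38;2;12;10;25m[48;2;11;9;22m🬂[38;2;12;10;25m[48;2;11;9;22m🬂[38;2;12;10;25m[48;2;11;9;22m🬂[38;2;12;10;25m[48;2;11;9;22m🬂[38;2;12;10;25m[48;2;11;9;22m🬂[38;2;12;10;25m[48;2;11;9;22m🬂[0m
[38;2;10;8;20m[48;2;9;7;19m🬎[38;2;10;8;20m[48;2;9;7;19m🬎[38;2;10;8;20m[48;2;9;7;19m🬎[38;2;10;8;21m[48;2;42;42;42m🬀[38;2;87;87;87m[48;2;62;62;62m🬊[38;2;125;125;125m[48;2;98;98;98m🬊[38;2;146;146;146m[48;2;215;215;215m🬛[38;2;176;176;176m[48;2;9;7;20m🬓[38;2;10;8;20m[48;2;9;7;19m🬎[38;2;10;8;20m[48;2;9;7;19m🬎[0m
[38;2;9;6;18m[48;2;8;6;16m🬂[38;2;9;6;18m[48;2;8;6;16m🬂[38;2;37;37;37m[48;2;8;6;17m▐[38;2;37;37;37m[48;2;37;37;37m [38;2;56;56;56m[48;2;38;38;38m🬁[38;2;80;80;80m[48;2;56;56;56m🬊[38;2;117;117;117m[48;2;91;91;91m🬊[38;2;159;159;159m[48;2;129;129;129m🬊[38;2;9;6;18m[48;2;8;6;16m🬂[38;2;9;6;18m[48;2;8;6;16m🬂[0m
[38;2;7;5;14m[48;2;6;4;13m🬎[38;2;7;5;14m[48;2;6;4;13m🬎[38;2;37;37;37m[48;2;6;4;13m🬁[38;2;37;37;37m[48;2;37;37;37m [38;2;37;37;37m[48;2;37;37;37m [38;2;37;37;37m[48;2;49;49;49m🬺[38;2;72;72;72m[48;2;46;46;46m🬊[38;2;95;95;95m[48;2;6;4;13m🬕[38;2;7;5;14m[48;2;6;4;13m🬎[38;2;7;5;14m[48;2;6;4;13m🬎[0m
[38;2;6;4;12m[48;2;5;3;10m🬂[38;2;6;4;12m[48;2;5;3;10m🬂[38;2;6;4;12m[48;2;5;3;10m🬂[38;2;37;37;37m[48;2;5;3;10m🬁[38;2;37;37;37m[48;2;5;3;10m🬂[38;2;37;37;37m[48;2;5;3;10m🬂[38;2;37;37;37m[48;2;5;3;10m🬂[38;2;6;4;12m[48;2;5;3;10m🬂[38;2;6;4;12m[48;2;5;3;10m🬂[38;2;6;4;12m[48;2;5;3;10m🬂[0m
</frame>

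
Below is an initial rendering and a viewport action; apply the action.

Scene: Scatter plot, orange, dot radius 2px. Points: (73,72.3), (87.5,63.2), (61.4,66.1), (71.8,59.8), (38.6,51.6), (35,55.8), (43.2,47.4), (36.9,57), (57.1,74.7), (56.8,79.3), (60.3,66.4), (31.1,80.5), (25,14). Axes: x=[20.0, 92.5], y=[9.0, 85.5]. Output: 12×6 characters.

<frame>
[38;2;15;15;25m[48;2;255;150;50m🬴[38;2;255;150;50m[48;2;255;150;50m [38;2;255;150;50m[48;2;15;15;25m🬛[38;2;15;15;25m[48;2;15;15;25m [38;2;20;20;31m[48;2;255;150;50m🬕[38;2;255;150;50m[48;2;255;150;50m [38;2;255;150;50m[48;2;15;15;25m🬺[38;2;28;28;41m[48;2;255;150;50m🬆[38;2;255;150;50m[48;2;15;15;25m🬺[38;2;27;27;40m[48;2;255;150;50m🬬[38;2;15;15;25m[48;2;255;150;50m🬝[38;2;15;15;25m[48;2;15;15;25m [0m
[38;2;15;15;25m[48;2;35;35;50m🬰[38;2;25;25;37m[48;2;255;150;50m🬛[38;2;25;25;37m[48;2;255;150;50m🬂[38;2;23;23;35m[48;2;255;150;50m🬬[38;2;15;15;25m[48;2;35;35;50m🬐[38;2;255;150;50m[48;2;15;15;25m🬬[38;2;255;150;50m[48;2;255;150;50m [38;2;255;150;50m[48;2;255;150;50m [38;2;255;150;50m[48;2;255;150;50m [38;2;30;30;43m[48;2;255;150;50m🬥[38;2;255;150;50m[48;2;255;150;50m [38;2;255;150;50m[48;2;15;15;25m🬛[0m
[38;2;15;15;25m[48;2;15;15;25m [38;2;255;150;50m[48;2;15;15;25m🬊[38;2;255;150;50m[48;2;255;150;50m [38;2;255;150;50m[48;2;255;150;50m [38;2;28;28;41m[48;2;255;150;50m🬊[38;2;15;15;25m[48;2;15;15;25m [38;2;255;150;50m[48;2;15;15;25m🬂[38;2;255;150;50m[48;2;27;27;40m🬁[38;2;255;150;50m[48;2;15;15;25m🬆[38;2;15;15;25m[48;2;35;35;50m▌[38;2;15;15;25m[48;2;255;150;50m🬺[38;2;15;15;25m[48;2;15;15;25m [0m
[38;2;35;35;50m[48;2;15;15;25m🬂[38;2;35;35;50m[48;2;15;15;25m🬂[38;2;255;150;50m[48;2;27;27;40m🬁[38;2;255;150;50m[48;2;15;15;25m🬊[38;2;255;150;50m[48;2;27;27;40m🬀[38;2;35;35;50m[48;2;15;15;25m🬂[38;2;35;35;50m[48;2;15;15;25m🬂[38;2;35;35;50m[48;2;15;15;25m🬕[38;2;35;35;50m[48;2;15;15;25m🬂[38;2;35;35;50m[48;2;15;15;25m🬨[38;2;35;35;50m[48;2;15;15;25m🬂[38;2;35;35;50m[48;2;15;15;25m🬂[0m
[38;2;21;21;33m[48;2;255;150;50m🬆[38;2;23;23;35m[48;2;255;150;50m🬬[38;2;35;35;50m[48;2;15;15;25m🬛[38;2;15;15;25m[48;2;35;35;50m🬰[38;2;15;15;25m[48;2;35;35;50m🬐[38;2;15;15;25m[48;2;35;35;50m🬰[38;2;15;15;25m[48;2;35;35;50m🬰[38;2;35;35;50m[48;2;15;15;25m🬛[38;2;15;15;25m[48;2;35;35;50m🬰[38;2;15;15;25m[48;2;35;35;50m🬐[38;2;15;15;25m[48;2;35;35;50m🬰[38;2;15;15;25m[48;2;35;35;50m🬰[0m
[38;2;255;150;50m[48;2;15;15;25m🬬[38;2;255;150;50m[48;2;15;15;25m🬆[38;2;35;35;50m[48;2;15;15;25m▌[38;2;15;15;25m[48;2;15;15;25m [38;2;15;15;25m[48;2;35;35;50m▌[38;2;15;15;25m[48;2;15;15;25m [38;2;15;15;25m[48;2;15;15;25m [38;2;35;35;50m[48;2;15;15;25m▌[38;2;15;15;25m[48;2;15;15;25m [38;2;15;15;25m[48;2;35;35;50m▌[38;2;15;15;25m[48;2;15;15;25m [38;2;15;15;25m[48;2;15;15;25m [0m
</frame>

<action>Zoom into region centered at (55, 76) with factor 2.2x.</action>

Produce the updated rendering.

<frame>
[38;2;15;15;25m[48;2;15;15;25m [38;2;15;15;25m[48;2;15;15;25m [38;2;35;35;50m[48;2;15;15;25m▌[38;2;15;15;25m[48;2;15;15;25m [38;2;15;15;25m[48;2;35;35;50m▌[38;2;15;15;25m[48;2;15;15;25m [38;2;15;15;25m[48;2;15;15;25m [38;2;35;35;50m[48;2;15;15;25m▌[38;2;15;15;25m[48;2;15;15;25m [38;2;15;15;25m[48;2;35;35;50m▌[38;2;15;15;25m[48;2;15;15;25m [38;2;15;15;25m[48;2;15;15;25m [0m
[38;2;15;15;25m[48;2;35;35;50m🬰[38;2;15;15;25m[48;2;35;35;50m🬰[38;2;35;35;50m[48;2;15;15;25m🬛[38;2;15;15;25m[48;2;35;35;50m🬰[38;2;15;15;25m[48;2;35;35;50m🬐[38;2;23;23;35m[48;2;255;150;50m🬝[38;2;21;21;33m[48;2;255;150;50m🬊[38;2;35;35;50m[48;2;15;15;25m🬛[38;2;15;15;25m[48;2;35;35;50m🬰[38;2;15;15;25m[48;2;35;35;50m🬐[38;2;15;15;25m[48;2;35;35;50m🬰[38;2;15;15;25m[48;2;35;35;50m🬰[0m
[38;2;15;15;25m[48;2;15;15;25m [38;2;15;15;25m[48;2;15;15;25m [38;2;35;35;50m[48;2;15;15;25m▌[38;2;15;15;25m[48;2;15;15;25m [38;2;15;15;25m[48;2;35;35;50m▌[38;2;255;150;50m[48;2;15;15;25m🬨[38;2;255;150;50m[48;2;255;150;50m [38;2;255;150;50m[48;2;23;23;35m🬀[38;2;15;15;25m[48;2;15;15;25m [38;2;15;15;25m[48;2;35;35;50m▌[38;2;15;15;25m[48;2;15;15;25m [38;2;15;15;25m[48;2;15;15;25m [0m
[38;2;35;35;50m[48;2;15;15;25m🬂[38;2;35;35;50m[48;2;15;15;25m🬂[38;2;35;35;50m[48;2;15;15;25m🬕[38;2;35;35;50m[48;2;15;15;25m🬂[38;2;35;35;50m[48;2;15;15;25m🬨[38;2;255;150;50m[48;2;15;15;25m🬊[38;2;255;150;50m[48;2;15;15;25m🬝[38;2;255;150;50m[48;2;30;30;43m🬟[38;2;35;35;50m[48;2;15;15;25m🬂[38;2;35;35;50m[48;2;15;15;25m🬨[38;2;35;35;50m[48;2;15;15;25m🬂[38;2;35;35;50m[48;2;15;15;25m🬂[0m
[38;2;15;15;25m[48;2;35;35;50m🬰[38;2;15;15;25m[48;2;35;35;50m🬰[38;2;35;35;50m[48;2;15;15;25m🬛[38;2;15;15;25m[48;2;35;35;50m🬰[38;2;15;15;25m[48;2;35;35;50m🬐[38;2;15;15;25m[48;2;35;35;50m🬰[38;2;19;19;30m[48;2;255;150;50m🬴[38;2;255;150;50m[48;2;255;150;50m [38;2;255;150;50m[48;2;15;15;25m🬛[38;2;15;15;25m[48;2;35;35;50m🬐[38;2;15;15;25m[48;2;35;35;50m🬰[38;2;23;23;35m[48;2;255;150;50m🬝[0m
[38;2;15;15;25m[48;2;15;15;25m [38;2;15;15;25m[48;2;15;15;25m [38;2;35;35;50m[48;2;15;15;25m▌[38;2;15;15;25m[48;2;15;15;25m [38;2;15;15;25m[48;2;35;35;50m▌[38;2;15;15;25m[48;2;15;15;25m [38;2;15;15;25m[48;2;15;15;25m [38;2;255;150;50m[48;2;27;27;40m🬁[38;2;15;15;25m[48;2;15;15;25m [38;2;15;15;25m[48;2;35;35;50m▌[38;2;15;15;25m[48;2;255;150;50m🬴[38;2;255;150;50m[48;2;255;150;50m [0m
</frame>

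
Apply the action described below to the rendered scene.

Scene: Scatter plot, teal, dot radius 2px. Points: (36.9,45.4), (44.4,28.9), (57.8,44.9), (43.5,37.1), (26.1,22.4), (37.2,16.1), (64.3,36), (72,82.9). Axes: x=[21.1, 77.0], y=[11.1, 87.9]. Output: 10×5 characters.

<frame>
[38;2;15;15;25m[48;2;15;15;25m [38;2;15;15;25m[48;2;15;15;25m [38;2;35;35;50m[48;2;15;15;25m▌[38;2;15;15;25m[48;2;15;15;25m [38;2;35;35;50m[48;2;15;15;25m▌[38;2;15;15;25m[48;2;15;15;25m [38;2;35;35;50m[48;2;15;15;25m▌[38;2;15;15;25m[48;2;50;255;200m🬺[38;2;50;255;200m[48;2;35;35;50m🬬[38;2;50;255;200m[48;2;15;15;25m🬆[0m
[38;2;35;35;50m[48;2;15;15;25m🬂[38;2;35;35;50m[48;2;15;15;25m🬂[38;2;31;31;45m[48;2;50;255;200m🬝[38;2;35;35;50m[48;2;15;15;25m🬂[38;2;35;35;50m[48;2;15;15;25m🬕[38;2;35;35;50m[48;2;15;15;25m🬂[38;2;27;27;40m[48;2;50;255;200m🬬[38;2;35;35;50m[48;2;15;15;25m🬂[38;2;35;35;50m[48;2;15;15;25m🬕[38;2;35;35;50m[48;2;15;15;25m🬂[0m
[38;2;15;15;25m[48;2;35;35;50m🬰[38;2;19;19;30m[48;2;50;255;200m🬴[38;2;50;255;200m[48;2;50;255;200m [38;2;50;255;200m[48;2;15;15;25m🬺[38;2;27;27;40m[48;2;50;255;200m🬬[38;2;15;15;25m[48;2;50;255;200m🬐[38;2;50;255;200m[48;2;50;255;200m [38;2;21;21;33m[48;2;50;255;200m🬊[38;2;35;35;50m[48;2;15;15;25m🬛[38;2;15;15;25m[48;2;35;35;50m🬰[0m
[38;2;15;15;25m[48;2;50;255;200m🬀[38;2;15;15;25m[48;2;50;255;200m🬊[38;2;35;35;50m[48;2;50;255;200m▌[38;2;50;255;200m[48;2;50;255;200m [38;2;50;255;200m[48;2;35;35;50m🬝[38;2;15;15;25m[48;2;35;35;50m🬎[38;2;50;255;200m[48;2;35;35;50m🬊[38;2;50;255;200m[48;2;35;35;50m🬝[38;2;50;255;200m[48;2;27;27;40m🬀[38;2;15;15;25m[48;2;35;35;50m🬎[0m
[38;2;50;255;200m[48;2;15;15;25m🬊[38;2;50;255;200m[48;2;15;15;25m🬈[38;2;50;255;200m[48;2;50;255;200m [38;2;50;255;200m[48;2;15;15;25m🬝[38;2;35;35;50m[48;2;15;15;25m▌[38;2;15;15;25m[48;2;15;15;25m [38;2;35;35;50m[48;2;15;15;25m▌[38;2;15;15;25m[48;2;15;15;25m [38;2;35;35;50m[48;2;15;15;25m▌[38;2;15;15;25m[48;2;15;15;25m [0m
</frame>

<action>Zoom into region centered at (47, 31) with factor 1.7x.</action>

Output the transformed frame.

<frame>
[38;2;15;15;25m[48;2;50;255;200m🬝[38;2;15;15;25m[48;2;50;255;200m🬀[38;2;21;21;33m[48;2;50;255;200m🬊[38;2;15;15;25m[48;2;15;15;25m [38;2;35;35;50m[48;2;15;15;25m▌[38;2;15;15;25m[48;2;15;15;25m [38;2;27;27;40m[48;2;50;255;200m🬝[38;2;15;15;25m[48;2;50;255;200m🬀[38;2;21;21;33m[48;2;50;255;200m🬊[38;2;15;15;25m[48;2;15;15;25m [0m
[38;2;35;35;50m[48;2;15;15;25m🬂[38;2;50;255;200m[48;2;15;15;25m🬊[38;2;50;255;200m[48;2;30;30;43m🬟[38;2;35;35;50m[48;2;50;255;200m🬀[38;2;50;255;200m[48;2;28;28;41m🬱[38;2;35;35;50m[48;2;15;15;25m🬂[38;2;35;35;50m[48;2;15;15;25m🬕[38;2;50;255;200m[48;2;15;15;25m🬊[38;2;50;255;200m[48;2;30;30;43m🬟[38;2;35;35;50m[48;2;50;255;200m🬀[0m
[38;2;15;15;25m[48;2;35;35;50m🬰[38;2;15;15;25m[48;2;35;35;50m🬰[38;2;27;27;40m[48;2;50;255;200m🬴[38;2;50;255;200m[48;2;50;255;200m [38;2;50;255;200m[48;2;15;15;25m🬛[38;2;15;15;25m[48;2;35;35;50m🬰[38;2;35;35;50m[48;2;15;15;25m🬛[38;2;15;15;25m[48;2;35;35;50m🬰[38;2;35;35;50m[48;2;15;15;25m🬛[38;2;50;255;200m[48;2;21;21;33m🬊[0m
[38;2;19;19;30m[48;2;50;255;200m🬝[38;2;15;15;25m[48;2;50;255;200m🬀[38;2;21;21;33m[48;2;50;255;200m🬊[38;2;23;23;35m[48;2;50;255;200m🬺[38;2;35;35;50m[48;2;15;15;25m🬲[38;2;15;15;25m[48;2;35;35;50m🬎[38;2;35;35;50m[48;2;15;15;25m🬲[38;2;15;15;25m[48;2;35;35;50m🬎[38;2;35;35;50m[48;2;15;15;25m🬲[38;2;15;15;25m[48;2;35;35;50m🬎[0m
[38;2;15;15;25m[48;2;15;15;25m [38;2;50;255;200m[48;2;15;15;25m🬊[38;2;50;255;200m[48;2;23;23;35m🬀[38;2;15;15;25m[48;2;15;15;25m [38;2;35;35;50m[48;2;15;15;25m▌[38;2;15;15;25m[48;2;15;15;25m [38;2;35;35;50m[48;2;15;15;25m▌[38;2;15;15;25m[48;2;15;15;25m [38;2;35;35;50m[48;2;15;15;25m▌[38;2;15;15;25m[48;2;15;15;25m [0m
</frame>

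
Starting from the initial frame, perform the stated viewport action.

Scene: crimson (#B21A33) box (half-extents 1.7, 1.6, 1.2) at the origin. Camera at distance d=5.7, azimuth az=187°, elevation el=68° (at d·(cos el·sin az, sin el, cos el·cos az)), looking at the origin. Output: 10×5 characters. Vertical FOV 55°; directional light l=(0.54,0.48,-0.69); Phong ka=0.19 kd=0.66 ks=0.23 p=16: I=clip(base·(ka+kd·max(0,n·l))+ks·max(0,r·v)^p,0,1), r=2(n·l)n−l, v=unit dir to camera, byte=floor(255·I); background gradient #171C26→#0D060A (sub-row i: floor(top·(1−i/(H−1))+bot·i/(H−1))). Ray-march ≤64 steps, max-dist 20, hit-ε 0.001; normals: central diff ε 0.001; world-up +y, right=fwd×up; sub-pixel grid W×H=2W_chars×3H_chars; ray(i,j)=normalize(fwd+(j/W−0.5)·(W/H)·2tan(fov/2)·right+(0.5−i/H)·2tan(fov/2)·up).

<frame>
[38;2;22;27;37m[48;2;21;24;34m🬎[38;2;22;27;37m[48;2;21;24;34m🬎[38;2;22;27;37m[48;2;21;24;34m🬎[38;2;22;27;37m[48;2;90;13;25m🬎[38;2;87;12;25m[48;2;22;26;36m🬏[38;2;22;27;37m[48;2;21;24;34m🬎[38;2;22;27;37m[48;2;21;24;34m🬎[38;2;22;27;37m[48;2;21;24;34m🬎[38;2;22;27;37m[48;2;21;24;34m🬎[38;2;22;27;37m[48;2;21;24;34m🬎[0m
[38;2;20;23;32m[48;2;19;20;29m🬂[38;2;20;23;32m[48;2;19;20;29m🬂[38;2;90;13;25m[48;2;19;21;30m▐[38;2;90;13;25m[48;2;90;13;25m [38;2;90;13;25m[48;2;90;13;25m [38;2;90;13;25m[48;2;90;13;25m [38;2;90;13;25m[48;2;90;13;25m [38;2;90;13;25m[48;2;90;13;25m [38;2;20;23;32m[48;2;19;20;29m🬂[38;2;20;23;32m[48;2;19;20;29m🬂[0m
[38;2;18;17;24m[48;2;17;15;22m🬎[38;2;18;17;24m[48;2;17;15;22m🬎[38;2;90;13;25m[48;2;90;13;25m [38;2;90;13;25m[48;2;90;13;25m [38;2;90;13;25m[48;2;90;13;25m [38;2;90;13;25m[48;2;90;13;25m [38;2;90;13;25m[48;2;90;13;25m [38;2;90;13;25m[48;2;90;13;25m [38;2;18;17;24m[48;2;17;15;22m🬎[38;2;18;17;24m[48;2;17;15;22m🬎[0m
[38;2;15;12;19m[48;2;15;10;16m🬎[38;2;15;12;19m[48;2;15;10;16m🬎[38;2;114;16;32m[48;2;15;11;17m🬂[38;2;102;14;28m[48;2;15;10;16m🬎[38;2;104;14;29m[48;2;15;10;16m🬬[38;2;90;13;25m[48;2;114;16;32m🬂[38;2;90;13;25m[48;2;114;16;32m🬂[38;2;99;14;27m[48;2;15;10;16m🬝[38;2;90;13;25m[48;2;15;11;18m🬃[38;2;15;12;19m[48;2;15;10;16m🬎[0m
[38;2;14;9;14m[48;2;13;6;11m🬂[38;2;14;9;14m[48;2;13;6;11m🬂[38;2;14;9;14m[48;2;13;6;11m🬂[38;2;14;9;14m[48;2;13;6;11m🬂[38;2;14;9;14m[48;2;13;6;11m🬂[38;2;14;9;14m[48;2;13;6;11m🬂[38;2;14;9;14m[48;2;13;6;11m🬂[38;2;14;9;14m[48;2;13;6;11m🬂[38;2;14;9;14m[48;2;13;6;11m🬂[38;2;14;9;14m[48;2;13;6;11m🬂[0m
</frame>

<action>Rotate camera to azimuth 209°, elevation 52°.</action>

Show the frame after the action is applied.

<frame>
[38;2;22;27;37m[48;2;21;24;34m🬎[38;2;22;27;37m[48;2;21;24;34m🬎[38;2;22;27;37m[48;2;21;24;34m🬎[38;2;22;26;36m[48;2;90;13;25m🬝[38;2;22;27;37m[48;2;90;13;25m🬎[38;2;90;13;25m[48;2;22;26;36m🬏[38;2;22;27;37m[48;2;21;24;34m🬎[38;2;22;27;37m[48;2;21;24;34m🬎[38;2;22;27;37m[48;2;21;24;34m🬎[38;2;22;27;37m[48;2;21;24;34m🬎[0m
[38;2;20;23;32m[48;2;19;20;29m🬂[38;2;20;23;32m[48;2;19;20;29m🬂[38;2;20;22;31m[48;2;90;13;25m🬆[38;2;90;13;25m[48;2;90;13;25m [38;2;90;13;25m[48;2;90;13;25m [38;2;90;13;25m[48;2;90;13;25m [38;2;90;13;25m[48;2;90;13;25m [38;2;20;23;32m[48;2;90;13;25m🬂[38;2;89;13;25m[48;2;19;21;30m🬓[38;2;20;23;32m[48;2;19;20;29m🬂[0m
[38;2;18;17;24m[48;2;17;15;22m🬎[38;2;18;17;24m[48;2;17;15;22m🬎[38;2;114;16;32m[48;2;17;16;23m🬨[38;2;90;13;25m[48;2;114;16;32m🬂[38;2;90;13;25m[48;2;114;16;32m🬊[38;2;90;13;25m[48;2;114;16;32m🬬[38;2;90;13;25m[48;2;90;13;25m [38;2;90;13;25m[48;2;17;15;22m🬝[38;2;18;17;24m[48;2;17;15;22m🬎[38;2;18;17;24m[48;2;17;15;22m🬎[0m
[38;2;15;12;19m[48;2;15;10;16m🬎[38;2;15;12;19m[48;2;15;10;16m🬎[38;2;15;12;19m[48;2;15;10;16m🬎[38;2;114;16;32m[48;2;15;10;16m🬎[38;2;114;16;32m[48;2;114;16;32m [38;2;114;16;32m[48;2;114;16;32m [38;2;114;16;32m[48;2;90;13;25m🬺[38;2;90;13;25m[48;2;15;11;17m🬀[38;2;15;12;19m[48;2;15;10;16m🬎[38;2;15;12;19m[48;2;15;10;16m🬎[0m
[38;2;14;9;14m[48;2;13;6;11m🬂[38;2;14;9;14m[48;2;13;6;11m🬂[38;2;14;9;14m[48;2;13;6;11m🬂[38;2;14;9;14m[48;2;13;6;11m🬂[38;2;14;9;14m[48;2;13;6;11m🬂[38;2;114;16;32m[48;2;13;6;11m🬂[38;2;114;16;32m[48;2;13;7;11m🬄[38;2;14;9;14m[48;2;13;6;11m🬂[38;2;14;9;14m[48;2;13;6;11m🬂[38;2;14;9;14m[48;2;13;6;11m🬂[0m
</frame>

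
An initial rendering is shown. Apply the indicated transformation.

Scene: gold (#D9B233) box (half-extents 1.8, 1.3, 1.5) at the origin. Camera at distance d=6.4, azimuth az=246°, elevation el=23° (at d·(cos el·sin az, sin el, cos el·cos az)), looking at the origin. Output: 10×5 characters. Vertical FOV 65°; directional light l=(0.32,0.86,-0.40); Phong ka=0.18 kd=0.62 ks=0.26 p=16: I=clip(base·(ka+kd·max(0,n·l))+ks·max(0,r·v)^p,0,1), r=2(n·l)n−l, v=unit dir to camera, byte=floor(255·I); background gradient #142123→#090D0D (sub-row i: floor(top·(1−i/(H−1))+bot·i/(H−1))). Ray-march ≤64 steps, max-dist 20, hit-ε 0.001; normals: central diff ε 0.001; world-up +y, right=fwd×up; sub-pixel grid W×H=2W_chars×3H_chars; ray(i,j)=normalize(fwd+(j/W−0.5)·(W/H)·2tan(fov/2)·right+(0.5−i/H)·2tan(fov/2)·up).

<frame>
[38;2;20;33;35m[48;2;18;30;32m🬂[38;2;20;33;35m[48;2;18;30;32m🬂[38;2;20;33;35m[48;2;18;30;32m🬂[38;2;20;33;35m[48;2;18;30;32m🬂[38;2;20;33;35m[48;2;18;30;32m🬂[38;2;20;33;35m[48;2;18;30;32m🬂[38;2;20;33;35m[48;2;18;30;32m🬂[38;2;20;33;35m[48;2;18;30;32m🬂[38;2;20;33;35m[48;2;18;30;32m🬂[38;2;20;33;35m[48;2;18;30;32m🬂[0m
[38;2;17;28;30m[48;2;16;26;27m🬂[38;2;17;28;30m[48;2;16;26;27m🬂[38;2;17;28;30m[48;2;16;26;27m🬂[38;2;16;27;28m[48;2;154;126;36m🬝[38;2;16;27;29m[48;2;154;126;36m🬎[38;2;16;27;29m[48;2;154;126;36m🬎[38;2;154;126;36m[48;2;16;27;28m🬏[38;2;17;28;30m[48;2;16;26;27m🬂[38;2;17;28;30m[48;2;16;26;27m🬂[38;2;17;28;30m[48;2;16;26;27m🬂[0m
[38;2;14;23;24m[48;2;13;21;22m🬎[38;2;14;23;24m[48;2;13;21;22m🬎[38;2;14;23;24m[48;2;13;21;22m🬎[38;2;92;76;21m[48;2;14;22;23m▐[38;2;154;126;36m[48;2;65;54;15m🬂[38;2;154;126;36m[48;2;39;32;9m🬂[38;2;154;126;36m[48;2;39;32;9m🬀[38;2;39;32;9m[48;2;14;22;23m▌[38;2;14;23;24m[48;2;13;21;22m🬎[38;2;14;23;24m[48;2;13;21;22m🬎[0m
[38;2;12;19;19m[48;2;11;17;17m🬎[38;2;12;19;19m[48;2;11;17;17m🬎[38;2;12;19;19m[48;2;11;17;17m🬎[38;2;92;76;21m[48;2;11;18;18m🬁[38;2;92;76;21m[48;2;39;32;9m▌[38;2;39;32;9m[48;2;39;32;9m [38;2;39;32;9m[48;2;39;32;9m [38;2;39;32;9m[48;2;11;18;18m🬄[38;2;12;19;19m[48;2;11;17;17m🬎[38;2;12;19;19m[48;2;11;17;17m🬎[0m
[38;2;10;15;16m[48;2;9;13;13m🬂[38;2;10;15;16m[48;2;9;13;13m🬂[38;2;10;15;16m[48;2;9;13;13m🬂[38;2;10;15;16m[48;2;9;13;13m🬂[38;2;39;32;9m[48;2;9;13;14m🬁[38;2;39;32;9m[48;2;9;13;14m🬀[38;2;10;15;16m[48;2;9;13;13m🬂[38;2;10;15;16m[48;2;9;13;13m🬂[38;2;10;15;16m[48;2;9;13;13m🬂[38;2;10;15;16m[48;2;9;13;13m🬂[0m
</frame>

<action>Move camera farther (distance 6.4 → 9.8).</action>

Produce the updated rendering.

<frame>
[38;2;20;33;35m[48;2;18;30;32m🬂[38;2;20;33;35m[48;2;18;30;32m🬂[38;2;20;33;35m[48;2;18;30;32m🬂[38;2;20;33;35m[48;2;18;30;32m🬂[38;2;20;33;35m[48;2;18;30;32m🬂[38;2;20;33;35m[48;2;18;30;32m🬂[38;2;20;33;35m[48;2;18;30;32m🬂[38;2;20;33;35m[48;2;18;30;32m🬂[38;2;20;33;35m[48;2;18;30;32m🬂[38;2;20;33;35m[48;2;18;30;32m🬂[0m
[38;2;17;28;30m[48;2;16;26;27m🬂[38;2;17;28;30m[48;2;16;26;27m🬂[38;2;17;28;30m[48;2;16;26;27m🬂[38;2;17;28;30m[48;2;16;26;27m🬂[38;2;17;28;30m[48;2;16;26;27m🬂[38;2;17;28;30m[48;2;16;26;27m🬂[38;2;17;28;30m[48;2;16;26;27m🬂[38;2;17;28;30m[48;2;16;26;27m🬂[38;2;17;28;30m[48;2;16;26;27m🬂[38;2;17;28;30m[48;2;16;26;27m🬂[0m
[38;2;14;23;24m[48;2;13;21;22m🬎[38;2;14;23;24m[48;2;13;21;22m🬎[38;2;14;23;24m[48;2;13;21;22m🬎[38;2;14;23;24m[48;2;13;21;22m🬎[38;2;154;126;36m[48;2;65;54;15m🬂[38;2;154;126;36m[48;2;39;32;9m🬂[38;2;154;126;36m[48;2;24;26;17m🬀[38;2;14;23;24m[48;2;13;21;22m🬎[38;2;14;23;24m[48;2;13;21;22m🬎[38;2;14;23;24m[48;2;13;21;22m🬎[0m
[38;2;12;19;19m[48;2;11;17;17m🬎[38;2;12;19;19m[48;2;11;17;17m🬎[38;2;12;19;19m[48;2;11;17;17m🬎[38;2;12;19;19m[48;2;11;17;17m🬎[38;2;92;76;21m[48;2;11;18;18m🬉[38;2;39;32;9m[48;2;11;17;17m🬆[38;2;39;32;9m[48;2;11;18;18m🬀[38;2;12;19;19m[48;2;11;17;17m🬎[38;2;12;19;19m[48;2;11;17;17m🬎[38;2;12;19;19m[48;2;11;17;17m🬎[0m
[38;2;10;15;16m[48;2;9;13;13m🬂[38;2;10;15;16m[48;2;9;13;13m🬂[38;2;10;15;16m[48;2;9;13;13m🬂[38;2;10;15;16m[48;2;9;13;13m🬂[38;2;10;15;16m[48;2;9;13;13m🬂[38;2;10;15;16m[48;2;9;13;13m🬂[38;2;10;15;16m[48;2;9;13;13m🬂[38;2;10;15;16m[48;2;9;13;13m🬂[38;2;10;15;16m[48;2;9;13;13m🬂[38;2;10;15;16m[48;2;9;13;13m🬂[0m
</frame>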